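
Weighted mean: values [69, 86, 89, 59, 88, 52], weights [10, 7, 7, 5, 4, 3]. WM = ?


Numerator = 69*10 + 86*7 + 89*7 + 59*5 + 88*4 + 52*3 = 2718
Denominator = 10 + 7 + 7 + 5 + 4 + 3 = 36
WM = 2718/36 = 75.5000

WM = 75.5000


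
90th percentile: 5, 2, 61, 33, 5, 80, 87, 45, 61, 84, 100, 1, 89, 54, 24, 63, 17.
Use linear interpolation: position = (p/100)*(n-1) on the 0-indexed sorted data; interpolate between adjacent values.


Sorted: 1, 2, 5, 5, 17, 24, 33, 45, 54, 61, 61, 63, 80, 84, 87, 89, 100
n = 17
Index = 90/100 * 16 = 14.4000
Lower = data[14] = 87, Upper = data[15] = 89
P90 = 87 + 0.4000*(2) = 87.8000

P90 = 87.8000


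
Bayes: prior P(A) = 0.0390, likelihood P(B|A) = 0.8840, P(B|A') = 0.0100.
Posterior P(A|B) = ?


P(B) = P(B|A)*P(A) + P(B|A')*P(A')
= 0.8840*0.0390 + 0.0100*0.9610
= 0.034476 + 0.009610 = 0.044086
P(A|B) = 0.034476/0.044086 = 0.7820

P(A|B) = 0.7820


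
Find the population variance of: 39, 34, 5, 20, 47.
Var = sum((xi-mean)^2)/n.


Mean = 29.0000
Squared deviations: 100.0000, 25.0000, 576.0000, 81.0000, 324.0000
Sum = 1106.0000
Variance = 1106.0000/5 = 221.2000

Variance = 221.2000


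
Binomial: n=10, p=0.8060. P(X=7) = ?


C(10,7) = 120
p^7 = 0.220976
(1-p)^3 = 0.007301
P = 120 * 0.220976 * 0.007301 = 0.1936

P(X=7) = 0.1936


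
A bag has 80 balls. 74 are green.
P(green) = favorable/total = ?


P = 74/80 = 0.9250

P = 0.9250


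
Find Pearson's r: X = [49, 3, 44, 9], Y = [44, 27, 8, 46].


Mean X = 26.2500, Mean Y = 31.2500
SD X = 20.437404, SD Y = 15.319514
Cov = -69.562500
r = -69.562500/(20.437404*15.319514) = -0.2222

r = -0.2222


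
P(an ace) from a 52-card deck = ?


4 aces in 52 cards
P = 4/52 = 0.0769

P = 0.0769


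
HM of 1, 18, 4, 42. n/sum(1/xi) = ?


Sum of reciprocals = 1/1 + 1/18 + 1/4 + 1/42 = 1.329365
HM = 4/1.329365 = 3.0090

HM = 3.0090


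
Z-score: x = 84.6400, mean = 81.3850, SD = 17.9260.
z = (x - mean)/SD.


z = (84.6400 - 81.3850)/17.9260
= 3.2550/17.9260
= 0.1816

z = 0.1816


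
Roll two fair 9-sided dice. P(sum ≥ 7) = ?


Total outcomes = 9×9 = 81
Favorable (sum ≥ 7): 66
P = 66/81 = 0.8148

P = 0.8148


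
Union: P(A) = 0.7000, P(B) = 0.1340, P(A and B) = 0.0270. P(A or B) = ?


P(A∪B) = 0.7000 + 0.1340 - 0.0270
= 0.8340 - 0.0270
= 0.8070

P(A∪B) = 0.8070


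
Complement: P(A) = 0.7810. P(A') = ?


P(not A) = 1 - 0.7810 = 0.2190

P(not A) = 0.2190


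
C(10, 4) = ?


C(10,4) = 10!/(4! × 6!)
= 3628800/(24 × 720)
= 210

C(10,4) = 210


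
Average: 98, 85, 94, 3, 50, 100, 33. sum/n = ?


Sum = 98 + 85 + 94 + 3 + 50 + 100 + 33 = 463
n = 7
Mean = 463/7 = 66.1429

Mean = 66.1429


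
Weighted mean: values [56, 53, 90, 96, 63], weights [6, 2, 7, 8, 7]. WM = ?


Numerator = 56*6 + 53*2 + 90*7 + 96*8 + 63*7 = 2281
Denominator = 6 + 2 + 7 + 8 + 7 = 30
WM = 2281/30 = 76.0333

WM = 76.0333


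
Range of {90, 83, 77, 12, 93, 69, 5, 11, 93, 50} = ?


Max = 93, Min = 5
Range = 93 - 5 = 88

Range = 88


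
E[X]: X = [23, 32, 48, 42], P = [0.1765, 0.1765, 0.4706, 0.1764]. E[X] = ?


E[X] = 23*0.1765 + 32*0.1765 + 48*0.4706 + 42*0.1764
= 4.0595 + 5.6480 + 22.5888 + 7.4088
= 39.7051

E[X] = 39.7051


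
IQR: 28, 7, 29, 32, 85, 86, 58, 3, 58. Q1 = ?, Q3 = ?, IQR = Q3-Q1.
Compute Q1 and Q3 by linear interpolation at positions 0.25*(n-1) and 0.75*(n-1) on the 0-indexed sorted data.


Sorted: 3, 7, 28, 29, 32, 58, 58, 85, 86
Q1 (25th %ile) = 28.0000
Q3 (75th %ile) = 58.0000
IQR = 58.0000 - 28.0000 = 30.0000

IQR = 30.0000


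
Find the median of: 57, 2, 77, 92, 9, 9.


Sorted: 2, 9, 9, 57, 77, 92
n = 6 (even)
Middle values: 9 and 57
Median = (9+57)/2 = 33.0000

Median = 33.0000


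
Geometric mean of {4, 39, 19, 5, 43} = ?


Product = 4 × 39 × 19 × 5 × 43 = 637260
GM = 637260^(1/5) = 14.4832

GM = 14.4832


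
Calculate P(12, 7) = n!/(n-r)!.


P(12,7) = 12!/5!
= 479001600/120
= 3991680

P(12,7) = 3991680


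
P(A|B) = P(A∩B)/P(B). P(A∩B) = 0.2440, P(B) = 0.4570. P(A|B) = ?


P(A|B) = 0.2440/0.4570 = 0.5339

P(A|B) = 0.5339


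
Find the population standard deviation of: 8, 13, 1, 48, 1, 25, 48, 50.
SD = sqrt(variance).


Mean = 24.2500
Variance = 407.9375
SD = sqrt(407.9375) = 20.1975

SD = 20.1975


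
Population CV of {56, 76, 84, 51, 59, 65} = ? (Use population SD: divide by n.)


Mean = 65.1667
SD = 11.5097
CV = (11.5097/65.1667)*100 = 17.6619%

CV = 17.6619%


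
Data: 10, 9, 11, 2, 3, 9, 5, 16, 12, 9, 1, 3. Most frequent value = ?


Frequencies: 1:1, 2:1, 3:2, 5:1, 9:3, 10:1, 11:1, 12:1, 16:1
Max frequency = 3
Mode = 9

Mode = 9


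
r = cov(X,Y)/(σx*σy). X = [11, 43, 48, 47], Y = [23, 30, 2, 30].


Mean X = 37.2500, Mean Y = 21.2500
SD X = 15.270478, SD Y = 11.475517
Cov = -29.312500
r = -29.312500/(15.270478*11.475517) = -0.1673

r = -0.1673


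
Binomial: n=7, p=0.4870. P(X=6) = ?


C(7,6) = 7
p^6 = 0.013341
(1-p)^1 = 0.513000
P = 7 * 0.013341 * 0.513000 = 0.0479

P(X=6) = 0.0479


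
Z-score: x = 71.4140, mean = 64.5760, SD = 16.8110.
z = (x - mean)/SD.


z = (71.4140 - 64.5760)/16.8110
= 6.8380/16.8110
= 0.4068

z = 0.4068


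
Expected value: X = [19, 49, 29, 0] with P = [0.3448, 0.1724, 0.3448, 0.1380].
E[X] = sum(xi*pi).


E[X] = 19*0.3448 + 49*0.1724 + 29*0.3448 + 0*0.1380
= 6.5512 + 8.4476 + 9.9992 + 0
= 24.9980

E[X] = 24.9980


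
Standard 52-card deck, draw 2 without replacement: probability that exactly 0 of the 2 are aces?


Hypergeometric: P(X=0) = C(4,0)·C(48,2) / C(52,2)
= 1 × 1128 / 1326
= 1128/1326 = 0.8507

P = 0.8507


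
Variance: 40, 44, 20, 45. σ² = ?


Mean = 37.2500
Squared deviations: 7.5625, 45.5625, 297.5625, 60.0625
Sum = 410.7500
Variance = 410.7500/4 = 102.6875

Variance = 102.6875


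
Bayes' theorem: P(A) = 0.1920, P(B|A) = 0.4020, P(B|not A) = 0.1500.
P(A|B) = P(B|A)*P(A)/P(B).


P(B) = P(B|A)*P(A) + P(B|A')*P(A')
= 0.4020*0.1920 + 0.1500*0.8080
= 0.077184 + 0.121200 = 0.198384
P(A|B) = 0.077184/0.198384 = 0.3891

P(A|B) = 0.3891


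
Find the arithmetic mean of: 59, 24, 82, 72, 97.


Sum = 59 + 24 + 82 + 72 + 97 = 334
n = 5
Mean = 334/5 = 66.8000

Mean = 66.8000


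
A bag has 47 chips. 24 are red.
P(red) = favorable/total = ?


P = 24/47 = 0.5106

P = 0.5106


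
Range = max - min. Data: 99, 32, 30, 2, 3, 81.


Max = 99, Min = 2
Range = 99 - 2 = 97

Range = 97


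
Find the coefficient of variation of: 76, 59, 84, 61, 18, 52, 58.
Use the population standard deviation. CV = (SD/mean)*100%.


Mean = 58.2857
SD = 19.4401
CV = (19.4401/58.2857)*100 = 33.3532%

CV = 33.3532%


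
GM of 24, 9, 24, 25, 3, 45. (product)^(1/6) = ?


Product = 24 × 9 × 24 × 25 × 3 × 45 = 17496000
GM = 17496000^(1/6) = 16.1123

GM = 16.1123


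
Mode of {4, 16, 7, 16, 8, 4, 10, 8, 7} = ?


Frequencies: 4:2, 7:2, 8:2, 10:1, 16:2
Max frequency = 2
Mode = 4, 7, 8, 16

Mode = 4, 7, 8, 16


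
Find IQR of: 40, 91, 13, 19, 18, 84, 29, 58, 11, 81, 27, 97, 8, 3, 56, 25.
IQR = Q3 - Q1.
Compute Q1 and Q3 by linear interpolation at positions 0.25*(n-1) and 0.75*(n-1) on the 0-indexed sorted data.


Sorted: 3, 8, 11, 13, 18, 19, 25, 27, 29, 40, 56, 58, 81, 84, 91, 97
Q1 (25th %ile) = 16.7500
Q3 (75th %ile) = 63.7500
IQR = 63.7500 - 16.7500 = 47.0000

IQR = 47.0000


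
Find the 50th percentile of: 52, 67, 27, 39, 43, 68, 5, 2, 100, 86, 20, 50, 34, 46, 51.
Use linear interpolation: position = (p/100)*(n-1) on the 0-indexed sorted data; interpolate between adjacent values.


Sorted: 2, 5, 20, 27, 34, 39, 43, 46, 50, 51, 52, 67, 68, 86, 100
n = 15
Index = 50/100 * 14 = 7.0000
Lower = data[7] = 46, Upper = data[8] = 50
P50 = 46 + 0*(4) = 46.0000

P50 = 46.0000


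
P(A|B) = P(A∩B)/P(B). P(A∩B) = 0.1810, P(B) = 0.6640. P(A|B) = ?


P(A|B) = 0.1810/0.6640 = 0.2726

P(A|B) = 0.2726


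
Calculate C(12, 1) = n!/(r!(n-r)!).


C(12,1) = 12!/(1! × 11!)
= 479001600/(1 × 39916800)
= 12

C(12,1) = 12


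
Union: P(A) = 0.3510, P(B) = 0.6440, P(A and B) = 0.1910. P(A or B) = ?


P(A∪B) = 0.3510 + 0.6440 - 0.1910
= 0.9950 - 0.1910
= 0.8040

P(A∪B) = 0.8040


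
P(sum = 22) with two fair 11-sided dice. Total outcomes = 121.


Total outcomes = 11×11 = 121
Favorable (sum = 22): 1
P = 1/121 = 0.0083

P = 0.0083


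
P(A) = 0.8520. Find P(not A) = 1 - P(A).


P(not A) = 1 - 0.8520 = 0.1480

P(not A) = 0.1480


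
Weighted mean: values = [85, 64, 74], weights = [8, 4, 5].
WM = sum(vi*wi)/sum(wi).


Numerator = 85*8 + 64*4 + 74*5 = 1306
Denominator = 8 + 4 + 5 = 17
WM = 1306/17 = 76.8235

WM = 76.8235


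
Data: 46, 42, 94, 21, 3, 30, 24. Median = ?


Sorted: 3, 21, 24, 30, 42, 46, 94
n = 7 (odd)
Middle value = 30

Median = 30


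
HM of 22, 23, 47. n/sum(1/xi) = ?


Sum of reciprocals = 1/22 + 1/23 + 1/47 = 0.110209
HM = 3/0.110209 = 27.2209

HM = 27.2209


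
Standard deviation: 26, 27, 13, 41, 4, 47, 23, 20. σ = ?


Mean = 25.1250
Variance = 169.8594
SD = sqrt(169.8594) = 13.0330

SD = 13.0330


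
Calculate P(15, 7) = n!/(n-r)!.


P(15,7) = 15!/8!
= 1307674368000/40320
= 32432400

P(15,7) = 32432400


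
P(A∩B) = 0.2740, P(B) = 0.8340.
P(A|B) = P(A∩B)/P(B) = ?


P(A|B) = 0.2740/0.8340 = 0.3285

P(A|B) = 0.3285


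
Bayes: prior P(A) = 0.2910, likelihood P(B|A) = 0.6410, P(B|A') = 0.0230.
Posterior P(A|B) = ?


P(B) = P(B|A)*P(A) + P(B|A')*P(A')
= 0.6410*0.2910 + 0.0230*0.7090
= 0.186531 + 0.016307 = 0.202838
P(A|B) = 0.186531/0.202838 = 0.9196

P(A|B) = 0.9196


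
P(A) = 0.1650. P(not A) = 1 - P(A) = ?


P(not A) = 1 - 0.1650 = 0.8350

P(not A) = 0.8350


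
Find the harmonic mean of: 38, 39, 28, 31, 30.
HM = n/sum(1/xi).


Sum of reciprocals = 1/38 + 1/39 + 1/28 + 1/31 + 1/30 = 0.153262
HM = 5/0.153262 = 32.6238

HM = 32.6238


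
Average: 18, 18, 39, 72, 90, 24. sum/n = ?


Sum = 18 + 18 + 39 + 72 + 90 + 24 = 261
n = 6
Mean = 261/6 = 43.5000

Mean = 43.5000


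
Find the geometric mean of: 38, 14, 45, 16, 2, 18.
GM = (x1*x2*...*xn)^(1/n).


Product = 38 × 14 × 45 × 16 × 2 × 18 = 13789440
GM = 13789440^(1/6) = 15.4855

GM = 15.4855


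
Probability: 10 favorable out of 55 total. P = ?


P = 10/55 = 0.1818

P = 0.1818


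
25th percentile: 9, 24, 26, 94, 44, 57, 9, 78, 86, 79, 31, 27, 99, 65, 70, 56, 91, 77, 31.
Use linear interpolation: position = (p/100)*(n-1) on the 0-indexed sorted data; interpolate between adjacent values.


Sorted: 9, 9, 24, 26, 27, 31, 31, 44, 56, 57, 65, 70, 77, 78, 79, 86, 91, 94, 99
n = 19
Index = 25/100 * 18 = 4.5000
Lower = data[4] = 27, Upper = data[5] = 31
P25 = 27 + 0.5000*(4) = 29.0000

P25 = 29.0000


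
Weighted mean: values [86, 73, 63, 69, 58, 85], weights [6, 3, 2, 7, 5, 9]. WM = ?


Numerator = 86*6 + 73*3 + 63*2 + 69*7 + 58*5 + 85*9 = 2399
Denominator = 6 + 3 + 2 + 7 + 5 + 9 = 32
WM = 2399/32 = 74.9688

WM = 74.9688


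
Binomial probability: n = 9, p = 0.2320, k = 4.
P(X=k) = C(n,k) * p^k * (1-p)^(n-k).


C(9,4) = 126
p^4 = 0.002897
(1-p)^5 = 0.267181
P = 126 * 0.002897 * 0.267181 = 0.0975

P(X=4) = 0.0975


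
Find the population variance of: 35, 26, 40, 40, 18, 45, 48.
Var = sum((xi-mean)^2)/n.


Mean = 36.0000
Squared deviations: 1.0000, 100.0000, 16.0000, 16.0000, 324.0000, 81.0000, 144.0000
Sum = 682.0000
Variance = 682.0000/7 = 97.4286

Variance = 97.4286


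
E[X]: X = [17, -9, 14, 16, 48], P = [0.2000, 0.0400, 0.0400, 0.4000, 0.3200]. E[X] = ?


E[X] = 17*0.2000 - 9*0.0400 + 14*0.0400 + 16*0.4000 + 48*0.3200
= 3.4000 - 0.3600 + 0.5600 + 6.4000 + 15.3600
= 25.3600

E[X] = 25.3600


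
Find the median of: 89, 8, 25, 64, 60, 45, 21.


Sorted: 8, 21, 25, 45, 60, 64, 89
n = 7 (odd)
Middle value = 45

Median = 45


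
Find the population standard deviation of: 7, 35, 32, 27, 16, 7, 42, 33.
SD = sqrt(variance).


Mean = 24.8750
Variance = 154.3594
SD = sqrt(154.3594) = 12.4241

SD = 12.4241


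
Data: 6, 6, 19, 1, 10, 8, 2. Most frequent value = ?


Frequencies: 1:1, 2:1, 6:2, 8:1, 10:1, 19:1
Max frequency = 2
Mode = 6

Mode = 6


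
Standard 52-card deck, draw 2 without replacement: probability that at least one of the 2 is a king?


P(at least one) = 1 - P(none)
P(none) = (48/52) × (47/51) = 0.850679
P(at least one) = 1 - 0.850679 = 0.1493

P = 0.1493


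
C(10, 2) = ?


C(10,2) = 10!/(2! × 8!)
= 3628800/(2 × 40320)
= 45

C(10,2) = 45


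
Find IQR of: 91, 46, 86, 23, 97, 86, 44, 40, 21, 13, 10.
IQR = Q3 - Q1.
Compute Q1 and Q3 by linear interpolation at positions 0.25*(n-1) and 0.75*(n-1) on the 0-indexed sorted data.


Sorted: 10, 13, 21, 23, 40, 44, 46, 86, 86, 91, 97
Q1 (25th %ile) = 22.0000
Q3 (75th %ile) = 86.0000
IQR = 86.0000 - 22.0000 = 64.0000

IQR = 64.0000


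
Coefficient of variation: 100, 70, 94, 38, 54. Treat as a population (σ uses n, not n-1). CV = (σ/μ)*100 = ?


Mean = 71.2000
SD = 23.4470
CV = (23.4470/71.2000)*100 = 32.9311%

CV = 32.9311%


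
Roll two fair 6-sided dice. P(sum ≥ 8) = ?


Total outcomes = 6×6 = 36
Favorable (sum ≥ 8): 15
P = 15/36 = 0.4167

P = 0.4167


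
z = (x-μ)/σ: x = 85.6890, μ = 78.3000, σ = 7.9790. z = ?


z = (85.6890 - 78.3000)/7.9790
= 7.3890/7.9790
= 0.9261

z = 0.9261


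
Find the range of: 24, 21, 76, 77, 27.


Max = 77, Min = 21
Range = 77 - 21 = 56

Range = 56


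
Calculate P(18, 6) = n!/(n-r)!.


P(18,6) = 18!/12!
= 6402373705728000/479001600
= 13366080

P(18,6) = 13366080


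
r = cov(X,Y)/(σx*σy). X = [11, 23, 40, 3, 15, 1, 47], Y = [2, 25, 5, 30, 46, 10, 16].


Mean X = 20.0000, Mean Y = 19.1429
SD X = 16.449056, SD Y = 14.446241
Cov = -48.714286
r = -48.714286/(16.449056*14.446241) = -0.2050

r = -0.2050


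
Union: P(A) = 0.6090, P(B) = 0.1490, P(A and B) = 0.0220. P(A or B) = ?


P(A∪B) = 0.6090 + 0.1490 - 0.0220
= 0.7580 - 0.0220
= 0.7360

P(A∪B) = 0.7360


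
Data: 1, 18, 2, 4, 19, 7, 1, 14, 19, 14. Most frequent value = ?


Frequencies: 1:2, 2:1, 4:1, 7:1, 14:2, 18:1, 19:2
Max frequency = 2
Mode = 1, 14, 19

Mode = 1, 14, 19


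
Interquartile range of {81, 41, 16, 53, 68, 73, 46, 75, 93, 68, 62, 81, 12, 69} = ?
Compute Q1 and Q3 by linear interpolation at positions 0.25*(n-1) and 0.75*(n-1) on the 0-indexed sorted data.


Sorted: 12, 16, 41, 46, 53, 62, 68, 68, 69, 73, 75, 81, 81, 93
Q1 (25th %ile) = 47.7500
Q3 (75th %ile) = 74.5000
IQR = 74.5000 - 47.7500 = 26.7500

IQR = 26.7500


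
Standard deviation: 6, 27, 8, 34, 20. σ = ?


Mean = 19.0000
Variance = 116.0000
SD = sqrt(116.0000) = 10.7703

SD = 10.7703


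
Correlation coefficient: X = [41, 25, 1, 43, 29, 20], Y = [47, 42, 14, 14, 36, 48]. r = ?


Mean X = 26.5000, Mean Y = 33.5000
SD X = 14.044572, SD Y = 14.326549
Cov = 45.083333
r = 45.083333/(14.044572*14.326549) = 0.2241

r = 0.2241


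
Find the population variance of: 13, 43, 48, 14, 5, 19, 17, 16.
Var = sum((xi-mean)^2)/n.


Mean = 21.8750
Squared deviations: 78.7656, 446.2656, 682.5156, 62.0156, 284.7656, 8.2656, 23.7656, 34.5156
Sum = 1620.8750
Variance = 1620.8750/8 = 202.6094

Variance = 202.6094


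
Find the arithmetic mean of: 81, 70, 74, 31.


Sum = 81 + 70 + 74 + 31 = 256
n = 4
Mean = 256/4 = 64.0000

Mean = 64.0000


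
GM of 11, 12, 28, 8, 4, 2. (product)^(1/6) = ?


Product = 11 × 12 × 28 × 8 × 4 × 2 = 236544
GM = 236544^(1/6) = 7.8642

GM = 7.8642


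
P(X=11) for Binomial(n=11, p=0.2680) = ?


C(11,11) = 1
p^11 = 5.122509e-07
(1-p)^0 = 1.000000
P = 1 * 5.122509e-07 * 1.000000 = 5.1225e-07

P(X=11) = 5.1225e-07


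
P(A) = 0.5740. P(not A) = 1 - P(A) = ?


P(not A) = 1 - 0.5740 = 0.4260

P(not A) = 0.4260


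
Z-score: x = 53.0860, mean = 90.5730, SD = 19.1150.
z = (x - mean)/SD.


z = (53.0860 - 90.5730)/19.1150
= -37.4870/19.1150
= -1.9611

z = -1.9611


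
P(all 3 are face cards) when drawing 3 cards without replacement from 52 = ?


P(all face cards) = (12/52) × (11/51) × (10/50)
= 0.0100

P = 0.0100


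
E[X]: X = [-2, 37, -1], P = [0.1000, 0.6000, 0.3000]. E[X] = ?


E[X] = -2*0.1000 + 37*0.6000 - 1*0.3000
= -0.2000 + 22.2000 - 0.3000
= 21.7000

E[X] = 21.7000


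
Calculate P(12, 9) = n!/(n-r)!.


P(12,9) = 12!/3!
= 479001600/6
= 79833600

P(12,9) = 79833600


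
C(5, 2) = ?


C(5,2) = 5!/(2! × 3!)
= 120/(2 × 6)
= 10

C(5,2) = 10


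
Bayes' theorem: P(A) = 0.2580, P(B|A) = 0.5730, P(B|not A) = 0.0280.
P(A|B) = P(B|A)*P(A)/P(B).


P(B) = P(B|A)*P(A) + P(B|A')*P(A')
= 0.5730*0.2580 + 0.0280*0.7420
= 0.147834 + 0.020776 = 0.168610
P(A|B) = 0.147834/0.168610 = 0.8768

P(A|B) = 0.8768


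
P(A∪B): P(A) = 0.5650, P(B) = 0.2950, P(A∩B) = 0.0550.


P(A∪B) = 0.5650 + 0.2950 - 0.0550
= 0.8600 - 0.0550
= 0.8050

P(A∪B) = 0.8050


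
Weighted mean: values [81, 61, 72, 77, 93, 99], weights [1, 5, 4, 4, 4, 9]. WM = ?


Numerator = 81*1 + 61*5 + 72*4 + 77*4 + 93*4 + 99*9 = 2245
Denominator = 1 + 5 + 4 + 4 + 4 + 9 = 27
WM = 2245/27 = 83.1481

WM = 83.1481


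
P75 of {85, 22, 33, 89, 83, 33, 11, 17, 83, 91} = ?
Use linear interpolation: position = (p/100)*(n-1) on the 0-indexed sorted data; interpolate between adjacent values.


Sorted: 11, 17, 22, 33, 33, 83, 83, 85, 89, 91
n = 10
Index = 75/100 * 9 = 6.7500
Lower = data[6] = 83, Upper = data[7] = 85
P75 = 83 + 0.7500*(2) = 84.5000

P75 = 84.5000


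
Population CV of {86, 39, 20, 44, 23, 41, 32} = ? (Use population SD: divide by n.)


Mean = 40.7143
SD = 20.2958
CV = (20.2958/40.7143)*100 = 49.8493%

CV = 49.8493%


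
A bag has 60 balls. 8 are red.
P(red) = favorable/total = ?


P = 8/60 = 0.1333

P = 0.1333


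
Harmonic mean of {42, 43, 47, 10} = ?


Sum of reciprocals = 1/42 + 1/43 + 1/47 + 1/10 = 0.168342
HM = 4/0.168342 = 23.7612

HM = 23.7612


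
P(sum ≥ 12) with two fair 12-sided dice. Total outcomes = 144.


Total outcomes = 12×12 = 144
Favorable (sum ≥ 12): 89
P = 89/144 = 0.6181

P = 0.6181


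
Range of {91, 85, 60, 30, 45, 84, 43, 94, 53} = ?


Max = 94, Min = 30
Range = 94 - 30 = 64

Range = 64


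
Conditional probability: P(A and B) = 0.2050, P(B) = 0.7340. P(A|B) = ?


P(A|B) = 0.2050/0.7340 = 0.2793

P(A|B) = 0.2793


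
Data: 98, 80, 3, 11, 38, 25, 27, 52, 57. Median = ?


Sorted: 3, 11, 25, 27, 38, 52, 57, 80, 98
n = 9 (odd)
Middle value = 38

Median = 38


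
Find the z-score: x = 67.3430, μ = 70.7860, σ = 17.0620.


z = (67.3430 - 70.7860)/17.0620
= -3.4430/17.0620
= -0.2018

z = -0.2018


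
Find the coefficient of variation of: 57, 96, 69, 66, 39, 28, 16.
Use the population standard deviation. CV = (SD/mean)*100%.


Mean = 53.0000
SD = 25.2982
CV = (25.2982/53.0000)*100 = 47.7325%

CV = 47.7325%


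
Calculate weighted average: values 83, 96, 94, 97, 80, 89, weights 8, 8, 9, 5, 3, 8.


Numerator = 83*8 + 96*8 + 94*9 + 97*5 + 80*3 + 89*8 = 3715
Denominator = 8 + 8 + 9 + 5 + 3 + 8 = 41
WM = 3715/41 = 90.6098

WM = 90.6098


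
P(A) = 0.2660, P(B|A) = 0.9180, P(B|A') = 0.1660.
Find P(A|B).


P(B) = P(B|A)*P(A) + P(B|A')*P(A')
= 0.9180*0.2660 + 0.1660*0.7340
= 0.244188 + 0.121844 = 0.366032
P(A|B) = 0.244188/0.366032 = 0.6671

P(A|B) = 0.6671


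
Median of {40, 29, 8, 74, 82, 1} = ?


Sorted: 1, 8, 29, 40, 74, 82
n = 6 (even)
Middle values: 29 and 40
Median = (29+40)/2 = 34.5000

Median = 34.5000


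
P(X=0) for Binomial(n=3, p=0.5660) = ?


C(3,0) = 1
p^0 = 1.000000
(1-p)^3 = 0.081747
P = 1 * 1.000000 * 0.081747 = 0.0817

P(X=0) = 0.0817


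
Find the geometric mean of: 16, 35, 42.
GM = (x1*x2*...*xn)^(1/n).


Product = 16 × 35 × 42 = 23520
GM = 23520^(1/3) = 28.6514

GM = 28.6514


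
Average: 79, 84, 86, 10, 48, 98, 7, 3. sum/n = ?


Sum = 79 + 84 + 86 + 10 + 48 + 98 + 7 + 3 = 415
n = 8
Mean = 415/8 = 51.8750

Mean = 51.8750


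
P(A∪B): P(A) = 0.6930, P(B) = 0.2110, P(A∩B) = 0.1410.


P(A∪B) = 0.6930 + 0.2110 - 0.1410
= 0.9040 - 0.1410
= 0.7630

P(A∪B) = 0.7630


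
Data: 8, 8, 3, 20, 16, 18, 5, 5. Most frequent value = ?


Frequencies: 3:1, 5:2, 8:2, 16:1, 18:1, 20:1
Max frequency = 2
Mode = 5, 8

Mode = 5, 8


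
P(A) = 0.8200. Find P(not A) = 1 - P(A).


P(not A) = 1 - 0.8200 = 0.1800

P(not A) = 0.1800


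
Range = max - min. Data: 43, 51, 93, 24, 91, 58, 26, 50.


Max = 93, Min = 24
Range = 93 - 24 = 69

Range = 69


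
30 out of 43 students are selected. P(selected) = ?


P = 30/43 = 0.6977

P = 0.6977


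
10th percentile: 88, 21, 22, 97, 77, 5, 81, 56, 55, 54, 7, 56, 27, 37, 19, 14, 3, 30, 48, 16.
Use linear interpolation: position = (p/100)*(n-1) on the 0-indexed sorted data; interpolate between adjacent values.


Sorted: 3, 5, 7, 14, 16, 19, 21, 22, 27, 30, 37, 48, 54, 55, 56, 56, 77, 81, 88, 97
n = 20
Index = 10/100 * 19 = 1.9000
Lower = data[1] = 5, Upper = data[2] = 7
P10 = 5 + 0.9000*(2) = 6.8000

P10 = 6.8000


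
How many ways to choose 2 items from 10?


C(10,2) = 10!/(2! × 8!)
= 3628800/(2 × 40320)
= 45

C(10,2) = 45


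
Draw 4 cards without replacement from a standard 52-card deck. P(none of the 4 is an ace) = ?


P(no aces) = (48/52) × (47/51) × (46/50) × (45/49)
= 0.7187

P = 0.7187


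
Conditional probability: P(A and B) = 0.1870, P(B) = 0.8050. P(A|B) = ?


P(A|B) = 0.1870/0.8050 = 0.2323

P(A|B) = 0.2323


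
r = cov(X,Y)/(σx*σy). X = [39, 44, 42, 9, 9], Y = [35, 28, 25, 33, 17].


Mean X = 28.6000, Mean Y = 27.6000
SD X = 16.082288, SD Y = 6.374951
Cov = 30.040000
r = 30.040000/(16.082288*6.374951) = 0.2930

r = 0.2930


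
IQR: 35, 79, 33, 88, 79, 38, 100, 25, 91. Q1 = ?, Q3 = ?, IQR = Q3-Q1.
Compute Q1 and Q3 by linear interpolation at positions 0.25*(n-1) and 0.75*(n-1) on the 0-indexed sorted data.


Sorted: 25, 33, 35, 38, 79, 79, 88, 91, 100
Q1 (25th %ile) = 35.0000
Q3 (75th %ile) = 88.0000
IQR = 88.0000 - 35.0000 = 53.0000

IQR = 53.0000


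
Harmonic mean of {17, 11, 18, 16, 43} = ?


Sum of reciprocals = 1/17 + 1/11 + 1/18 + 1/16 + 1/43 = 0.291044
HM = 5/0.291044 = 17.1795

HM = 17.1795


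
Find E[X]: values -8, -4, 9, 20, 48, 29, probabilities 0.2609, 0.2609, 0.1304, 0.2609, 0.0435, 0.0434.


E[X] = -8*0.2609 - 4*0.2609 + 9*0.1304 + 20*0.2609 + 48*0.0435 + 29*0.0434
= -2.0872 - 1.0436 + 1.1736 + 5.2180 + 2.0880 + 1.2586
= 6.6074

E[X] = 6.6074


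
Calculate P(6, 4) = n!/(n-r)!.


P(6,4) = 6!/2!
= 720/2
= 360

P(6,4) = 360


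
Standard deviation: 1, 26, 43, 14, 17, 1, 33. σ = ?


Mean = 19.2857
Variance = 213.9184
SD = sqrt(213.9184) = 14.6259

SD = 14.6259


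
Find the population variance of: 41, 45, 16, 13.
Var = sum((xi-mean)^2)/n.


Mean = 28.7500
Squared deviations: 150.0625, 264.0625, 162.5625, 248.0625
Sum = 824.7500
Variance = 824.7500/4 = 206.1875

Variance = 206.1875


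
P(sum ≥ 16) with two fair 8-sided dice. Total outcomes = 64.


Total outcomes = 8×8 = 64
Favorable (sum ≥ 16): 1
P = 1/64 = 0.0156

P = 0.0156


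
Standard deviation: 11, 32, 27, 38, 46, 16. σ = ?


Mean = 28.3333
Variance = 145.5556
SD = sqrt(145.5556) = 12.0646

SD = 12.0646


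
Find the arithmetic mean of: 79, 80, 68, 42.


Sum = 79 + 80 + 68 + 42 = 269
n = 4
Mean = 269/4 = 67.2500

Mean = 67.2500


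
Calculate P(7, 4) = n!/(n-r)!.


P(7,4) = 7!/3!
= 5040/6
= 840

P(7,4) = 840


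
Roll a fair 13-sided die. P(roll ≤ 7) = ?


Favorable outcomes (roll ≤ 7): 7
Total outcomes = 13
P = 7/13 = 0.5385

P = 0.5385


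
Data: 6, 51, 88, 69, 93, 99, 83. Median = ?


Sorted: 6, 51, 69, 83, 88, 93, 99
n = 7 (odd)
Middle value = 83

Median = 83


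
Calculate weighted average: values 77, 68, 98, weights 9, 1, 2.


Numerator = 77*9 + 68*1 + 98*2 = 957
Denominator = 9 + 1 + 2 = 12
WM = 957/12 = 79.7500

WM = 79.7500


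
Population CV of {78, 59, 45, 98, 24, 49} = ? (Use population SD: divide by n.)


Mean = 58.8333
SD = 23.8147
CV = (23.8147/58.8333)*100 = 40.4782%

CV = 40.4782%


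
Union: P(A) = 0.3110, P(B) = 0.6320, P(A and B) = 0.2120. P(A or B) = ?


P(A∪B) = 0.3110 + 0.6320 - 0.2120
= 0.9430 - 0.2120
= 0.7310

P(A∪B) = 0.7310


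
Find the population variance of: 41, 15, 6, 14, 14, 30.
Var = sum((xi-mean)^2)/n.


Mean = 20.0000
Squared deviations: 441.0000, 25.0000, 196.0000, 36.0000, 36.0000, 100.0000
Sum = 834.0000
Variance = 834.0000/6 = 139.0000

Variance = 139.0000


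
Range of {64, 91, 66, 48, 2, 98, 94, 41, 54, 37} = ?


Max = 98, Min = 2
Range = 98 - 2 = 96

Range = 96


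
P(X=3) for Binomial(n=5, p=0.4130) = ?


C(5,3) = 10
p^3 = 0.070445
(1-p)^2 = 0.344569
P = 10 * 0.070445 * 0.344569 = 0.2427

P(X=3) = 0.2427


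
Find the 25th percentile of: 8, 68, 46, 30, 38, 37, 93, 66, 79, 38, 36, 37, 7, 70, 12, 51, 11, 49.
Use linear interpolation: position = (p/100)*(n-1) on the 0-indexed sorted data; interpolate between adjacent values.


Sorted: 7, 8, 11, 12, 30, 36, 37, 37, 38, 38, 46, 49, 51, 66, 68, 70, 79, 93
n = 18
Index = 25/100 * 17 = 4.2500
Lower = data[4] = 30, Upper = data[5] = 36
P25 = 30 + 0.2500*(6) = 31.5000

P25 = 31.5000


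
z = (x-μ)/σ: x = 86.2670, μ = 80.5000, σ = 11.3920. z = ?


z = (86.2670 - 80.5000)/11.3920
= 5.7670/11.3920
= 0.5062

z = 0.5062


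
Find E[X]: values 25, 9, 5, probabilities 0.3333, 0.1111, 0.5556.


E[X] = 25*0.3333 + 9*0.1111 + 5*0.5556
= 8.3325 + 0.9999 + 2.7780
= 12.1104

E[X] = 12.1104


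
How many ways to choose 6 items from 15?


C(15,6) = 15!/(6! × 9!)
= 1307674368000/(720 × 362880)
= 5005

C(15,6) = 5005


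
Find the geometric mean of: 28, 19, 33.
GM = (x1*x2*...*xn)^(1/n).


Product = 28 × 19 × 33 = 17556
GM = 17556^(1/3) = 25.9901

GM = 25.9901


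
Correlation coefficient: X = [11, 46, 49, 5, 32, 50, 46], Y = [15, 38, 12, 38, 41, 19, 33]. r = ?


Mean X = 34.1429, Mean Y = 28.0000
SD X = 17.496355, SD Y = 11.338934
Cov = -31.571429
r = -31.571429/(17.496355*11.338934) = -0.1591

r = -0.1591


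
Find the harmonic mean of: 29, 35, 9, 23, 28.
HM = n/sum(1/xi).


Sum of reciprocals = 1/29 + 1/35 + 1/9 + 1/23 + 1/28 = 0.253358
HM = 5/0.253358 = 19.7349

HM = 19.7349


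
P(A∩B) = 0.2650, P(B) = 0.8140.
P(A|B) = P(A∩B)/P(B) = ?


P(A|B) = 0.2650/0.8140 = 0.3256

P(A|B) = 0.3256


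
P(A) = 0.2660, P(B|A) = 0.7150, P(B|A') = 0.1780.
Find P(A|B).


P(B) = P(B|A)*P(A) + P(B|A')*P(A')
= 0.7150*0.2660 + 0.1780*0.7340
= 0.190190 + 0.130652 = 0.320842
P(A|B) = 0.190190/0.320842 = 0.5928

P(A|B) = 0.5928


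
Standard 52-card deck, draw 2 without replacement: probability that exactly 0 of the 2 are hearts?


Hypergeometric: P(X=0) = C(13,0)·C(39,2) / C(52,2)
= 1 × 741 / 1326
= 741/1326 = 0.5588

P = 0.5588


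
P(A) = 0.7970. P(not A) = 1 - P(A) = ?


P(not A) = 1 - 0.7970 = 0.2030

P(not A) = 0.2030


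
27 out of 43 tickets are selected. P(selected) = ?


P = 27/43 = 0.6279

P = 0.6279


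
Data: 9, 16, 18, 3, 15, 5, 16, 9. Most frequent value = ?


Frequencies: 3:1, 5:1, 9:2, 15:1, 16:2, 18:1
Max frequency = 2
Mode = 9, 16

Mode = 9, 16


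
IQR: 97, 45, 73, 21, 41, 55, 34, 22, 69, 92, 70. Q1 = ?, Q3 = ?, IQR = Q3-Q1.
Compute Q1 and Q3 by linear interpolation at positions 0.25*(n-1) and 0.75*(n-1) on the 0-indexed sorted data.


Sorted: 21, 22, 34, 41, 45, 55, 69, 70, 73, 92, 97
Q1 (25th %ile) = 37.5000
Q3 (75th %ile) = 71.5000
IQR = 71.5000 - 37.5000 = 34.0000

IQR = 34.0000


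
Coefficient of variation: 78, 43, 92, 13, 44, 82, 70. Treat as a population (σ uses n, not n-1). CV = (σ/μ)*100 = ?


Mean = 60.2857
SD = 25.8717
CV = (25.8717/60.2857)*100 = 42.9152%

CV = 42.9152%


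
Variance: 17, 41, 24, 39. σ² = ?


Mean = 30.2500
Squared deviations: 175.5625, 115.5625, 39.0625, 76.5625
Sum = 406.7500
Variance = 406.7500/4 = 101.6875

Variance = 101.6875


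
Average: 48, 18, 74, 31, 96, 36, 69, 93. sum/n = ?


Sum = 48 + 18 + 74 + 31 + 96 + 36 + 69 + 93 = 465
n = 8
Mean = 465/8 = 58.1250

Mean = 58.1250


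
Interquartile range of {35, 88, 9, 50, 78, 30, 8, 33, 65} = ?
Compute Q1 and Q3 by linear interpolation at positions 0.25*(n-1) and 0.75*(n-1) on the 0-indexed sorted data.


Sorted: 8, 9, 30, 33, 35, 50, 65, 78, 88
Q1 (25th %ile) = 30.0000
Q3 (75th %ile) = 65.0000
IQR = 65.0000 - 30.0000 = 35.0000

IQR = 35.0000


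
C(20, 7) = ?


C(20,7) = 20!/(7! × 13!)
= 2432902008176640000/(5040 × 6227020800)
= 77520

C(20,7) = 77520


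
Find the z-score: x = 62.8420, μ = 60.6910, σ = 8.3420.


z = (62.8420 - 60.6910)/8.3420
= 2.1510/8.3420
= 0.2579

z = 0.2579


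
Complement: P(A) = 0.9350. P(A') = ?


P(not A) = 1 - 0.9350 = 0.0650

P(not A) = 0.0650


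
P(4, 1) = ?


P(4,1) = 4!/3!
= 24/6
= 4

P(4,1) = 4


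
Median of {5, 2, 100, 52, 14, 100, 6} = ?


Sorted: 2, 5, 6, 14, 52, 100, 100
n = 7 (odd)
Middle value = 14

Median = 14


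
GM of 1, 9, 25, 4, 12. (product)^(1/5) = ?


Product = 1 × 9 × 25 × 4 × 12 = 10800
GM = 10800^(1/5) = 6.4074

GM = 6.4074


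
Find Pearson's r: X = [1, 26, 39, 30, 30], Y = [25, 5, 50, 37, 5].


Mean X = 25.2000, Mean Y = 24.4000
SD X = 12.828094, SD Y = 17.704237
Cov = 58.120000
r = 58.120000/(12.828094*17.704237) = 0.2559

r = 0.2559


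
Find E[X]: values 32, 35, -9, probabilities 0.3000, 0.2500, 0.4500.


E[X] = 32*0.3000 + 35*0.2500 - 9*0.4500
= 9.6000 + 8.7500 - 4.0500
= 14.3000

E[X] = 14.3000


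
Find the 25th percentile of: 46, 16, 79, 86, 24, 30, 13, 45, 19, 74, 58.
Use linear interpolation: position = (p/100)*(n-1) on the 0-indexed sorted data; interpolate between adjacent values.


Sorted: 13, 16, 19, 24, 30, 45, 46, 58, 74, 79, 86
n = 11
Index = 25/100 * 10 = 2.5000
Lower = data[2] = 19, Upper = data[3] = 24
P25 = 19 + 0.5000*(5) = 21.5000

P25 = 21.5000


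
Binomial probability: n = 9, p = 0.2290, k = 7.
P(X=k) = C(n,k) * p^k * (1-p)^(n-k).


C(9,7) = 36
p^7 = 3.302542e-05
(1-p)^2 = 0.594441
P = 36 * 3.302542e-05 * 0.594441 = 0.0007

P(X=7) = 0.0007


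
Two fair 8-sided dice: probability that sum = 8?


Total outcomes = 8×8 = 64
Favorable (sum = 8): 7
P = 7/64 = 0.1094

P = 0.1094


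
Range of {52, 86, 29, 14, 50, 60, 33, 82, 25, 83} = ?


Max = 86, Min = 14
Range = 86 - 14 = 72

Range = 72


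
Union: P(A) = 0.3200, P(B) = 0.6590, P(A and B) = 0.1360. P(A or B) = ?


P(A∪B) = 0.3200 + 0.6590 - 0.1360
= 0.9790 - 0.1360
= 0.8430

P(A∪B) = 0.8430


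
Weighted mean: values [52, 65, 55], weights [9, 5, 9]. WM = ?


Numerator = 52*9 + 65*5 + 55*9 = 1288
Denominator = 9 + 5 + 9 = 23
WM = 1288/23 = 56.0000

WM = 56.0000


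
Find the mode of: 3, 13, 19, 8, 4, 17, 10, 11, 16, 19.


Frequencies: 3:1, 4:1, 8:1, 10:1, 11:1, 13:1, 16:1, 17:1, 19:2
Max frequency = 2
Mode = 19

Mode = 19


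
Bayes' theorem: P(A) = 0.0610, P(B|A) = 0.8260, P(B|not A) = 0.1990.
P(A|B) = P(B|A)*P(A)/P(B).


P(B) = P(B|A)*P(A) + P(B|A')*P(A')
= 0.8260*0.0610 + 0.1990*0.9390
= 0.050386 + 0.186861 = 0.237247
P(A|B) = 0.050386/0.237247 = 0.2124

P(A|B) = 0.2124


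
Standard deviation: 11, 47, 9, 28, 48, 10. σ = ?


Mean = 25.5000
Variance = 282.9167
SD = sqrt(282.9167) = 16.8201

SD = 16.8201


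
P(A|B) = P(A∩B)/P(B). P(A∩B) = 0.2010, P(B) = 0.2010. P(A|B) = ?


P(A|B) = 0.2010/0.2010 = 1.0000

P(A|B) = 1.0000


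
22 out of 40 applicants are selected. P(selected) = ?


P = 22/40 = 0.5500

P = 0.5500


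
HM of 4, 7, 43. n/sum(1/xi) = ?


Sum of reciprocals = 1/4 + 1/7 + 1/43 = 0.416113
HM = 3/0.416113 = 7.2096

HM = 7.2096


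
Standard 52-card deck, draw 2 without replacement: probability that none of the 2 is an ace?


P(no aces) = (48/52) × (47/51)
= 0.8507

P = 0.8507


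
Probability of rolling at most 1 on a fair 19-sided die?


Favorable outcomes (roll ≤ 1): 1
Total outcomes = 19
P = 1/19 = 0.0526

P = 0.0526


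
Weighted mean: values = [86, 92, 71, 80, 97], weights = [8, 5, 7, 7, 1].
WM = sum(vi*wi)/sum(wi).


Numerator = 86*8 + 92*5 + 71*7 + 80*7 + 97*1 = 2302
Denominator = 8 + 5 + 7 + 7 + 1 = 28
WM = 2302/28 = 82.2143

WM = 82.2143


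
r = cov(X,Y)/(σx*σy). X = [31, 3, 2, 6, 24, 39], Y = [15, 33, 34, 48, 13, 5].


Mean X = 17.5000, Mean Y = 24.6667
SD X = 14.545904, SD Y = 14.817407
Cov = -193.833333
r = -193.833333/(14.545904*14.817407) = -0.8993

r = -0.8993


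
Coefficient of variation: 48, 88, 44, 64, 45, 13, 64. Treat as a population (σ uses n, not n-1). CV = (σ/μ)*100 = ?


Mean = 52.2857
SD = 21.4923
CV = (21.4923/52.2857)*100 = 41.1055%

CV = 41.1055%


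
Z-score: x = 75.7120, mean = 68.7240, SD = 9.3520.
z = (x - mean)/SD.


z = (75.7120 - 68.7240)/9.3520
= 6.9880/9.3520
= 0.7472

z = 0.7472


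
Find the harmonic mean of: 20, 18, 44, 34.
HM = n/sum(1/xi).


Sum of reciprocals = 1/20 + 1/18 + 1/44 + 1/34 = 0.157695
HM = 4/0.157695 = 25.3655

HM = 25.3655


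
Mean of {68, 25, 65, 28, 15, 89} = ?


Sum = 68 + 25 + 65 + 28 + 15 + 89 = 290
n = 6
Mean = 290/6 = 48.3333

Mean = 48.3333


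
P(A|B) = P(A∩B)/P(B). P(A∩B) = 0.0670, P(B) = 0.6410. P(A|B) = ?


P(A|B) = 0.0670/0.6410 = 0.1045

P(A|B) = 0.1045


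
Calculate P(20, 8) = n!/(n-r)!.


P(20,8) = 20!/12!
= 2432902008176640000/479001600
= 5079110400

P(20,8) = 5079110400


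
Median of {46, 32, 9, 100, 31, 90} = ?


Sorted: 9, 31, 32, 46, 90, 100
n = 6 (even)
Middle values: 32 and 46
Median = (32+46)/2 = 39.0000

Median = 39.0000


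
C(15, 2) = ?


C(15,2) = 15!/(2! × 13!)
= 1307674368000/(2 × 6227020800)
= 105

C(15,2) = 105


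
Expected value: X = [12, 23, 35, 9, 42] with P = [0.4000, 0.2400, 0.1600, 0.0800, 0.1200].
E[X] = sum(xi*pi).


E[X] = 12*0.4000 + 23*0.2400 + 35*0.1600 + 9*0.0800 + 42*0.1200
= 4.8000 + 5.5200 + 5.6000 + 0.7200 + 5.0400
= 21.6800

E[X] = 21.6800


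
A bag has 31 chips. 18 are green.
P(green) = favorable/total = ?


P = 18/31 = 0.5806

P = 0.5806


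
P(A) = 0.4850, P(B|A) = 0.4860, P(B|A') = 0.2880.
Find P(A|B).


P(B) = P(B|A)*P(A) + P(B|A')*P(A')
= 0.4860*0.4850 + 0.2880*0.5150
= 0.235710 + 0.148320 = 0.384030
P(A|B) = 0.235710/0.384030 = 0.6138

P(A|B) = 0.6138


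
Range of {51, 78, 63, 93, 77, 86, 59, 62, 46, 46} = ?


Max = 93, Min = 46
Range = 93 - 46 = 47

Range = 47


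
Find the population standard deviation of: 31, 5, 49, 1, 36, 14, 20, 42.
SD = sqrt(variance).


Mean = 24.7500
Variance = 267.9375
SD = sqrt(267.9375) = 16.3688

SD = 16.3688


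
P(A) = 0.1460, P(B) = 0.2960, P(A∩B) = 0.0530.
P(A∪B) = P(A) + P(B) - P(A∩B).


P(A∪B) = 0.1460 + 0.2960 - 0.0530
= 0.4420 - 0.0530
= 0.3890

P(A∪B) = 0.3890


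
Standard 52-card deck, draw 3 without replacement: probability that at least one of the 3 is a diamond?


P(at least one) = 1 - P(none)
P(none) = (39/52) × (38/51) × (37/50) = 0.413529
P(at least one) = 1 - 0.413529 = 0.5865

P = 0.5865


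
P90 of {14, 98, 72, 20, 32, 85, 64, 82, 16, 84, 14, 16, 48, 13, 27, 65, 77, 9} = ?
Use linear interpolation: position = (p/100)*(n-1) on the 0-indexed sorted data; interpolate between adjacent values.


Sorted: 9, 13, 14, 14, 16, 16, 20, 27, 32, 48, 64, 65, 72, 77, 82, 84, 85, 98
n = 18
Index = 90/100 * 17 = 15.3000
Lower = data[15] = 84, Upper = data[16] = 85
P90 = 84 + 0.3000*(1) = 84.3000

P90 = 84.3000


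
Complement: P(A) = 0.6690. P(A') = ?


P(not A) = 1 - 0.6690 = 0.3310

P(not A) = 0.3310


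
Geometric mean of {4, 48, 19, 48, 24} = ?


Product = 4 × 48 × 19 × 48 × 24 = 4202496
GM = 4202496^(1/5) = 21.1204

GM = 21.1204


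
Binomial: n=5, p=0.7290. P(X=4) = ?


C(5,4) = 5
p^4 = 0.282430
(1-p)^1 = 0.271000
P = 5 * 0.282430 * 0.271000 = 0.3827

P(X=4) = 0.3827


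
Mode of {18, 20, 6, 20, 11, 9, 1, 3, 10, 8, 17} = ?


Frequencies: 1:1, 3:1, 6:1, 8:1, 9:1, 10:1, 11:1, 17:1, 18:1, 20:2
Max frequency = 2
Mode = 20

Mode = 20


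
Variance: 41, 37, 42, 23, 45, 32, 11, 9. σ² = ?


Mean = 30.0000
Squared deviations: 121.0000, 49.0000, 144.0000, 49.0000, 225.0000, 4.0000, 361.0000, 441.0000
Sum = 1394.0000
Variance = 1394.0000/8 = 174.2500

Variance = 174.2500


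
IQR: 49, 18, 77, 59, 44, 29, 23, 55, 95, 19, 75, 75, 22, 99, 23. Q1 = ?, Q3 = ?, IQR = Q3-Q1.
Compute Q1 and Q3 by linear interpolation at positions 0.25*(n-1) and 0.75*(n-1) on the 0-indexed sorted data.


Sorted: 18, 19, 22, 23, 23, 29, 44, 49, 55, 59, 75, 75, 77, 95, 99
Q1 (25th %ile) = 23.0000
Q3 (75th %ile) = 75.0000
IQR = 75.0000 - 23.0000 = 52.0000

IQR = 52.0000


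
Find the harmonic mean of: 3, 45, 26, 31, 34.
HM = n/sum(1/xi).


Sum of reciprocals = 1/3 + 1/45 + 1/26 + 1/31 + 1/34 = 0.455687
HM = 5/0.455687 = 10.9724

HM = 10.9724


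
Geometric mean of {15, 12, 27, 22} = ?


Product = 15 × 12 × 27 × 22 = 106920
GM = 106920^(1/4) = 18.0828

GM = 18.0828


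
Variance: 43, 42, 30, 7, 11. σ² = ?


Mean = 26.6000
Squared deviations: 268.9600, 237.1600, 11.5600, 384.1600, 243.3600
Sum = 1145.2000
Variance = 1145.2000/5 = 229.0400

Variance = 229.0400


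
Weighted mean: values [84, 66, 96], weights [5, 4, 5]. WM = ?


Numerator = 84*5 + 66*4 + 96*5 = 1164
Denominator = 5 + 4 + 5 = 14
WM = 1164/14 = 83.1429

WM = 83.1429


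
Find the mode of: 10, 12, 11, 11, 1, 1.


Frequencies: 1:2, 10:1, 11:2, 12:1
Max frequency = 2
Mode = 1, 11

Mode = 1, 11


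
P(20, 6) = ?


P(20,6) = 20!/14!
= 2432902008176640000/87178291200
= 27907200

P(20,6) = 27907200


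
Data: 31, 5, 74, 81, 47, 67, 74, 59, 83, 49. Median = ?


Sorted: 5, 31, 47, 49, 59, 67, 74, 74, 81, 83
n = 10 (even)
Middle values: 59 and 67
Median = (59+67)/2 = 63.0000

Median = 63.0000


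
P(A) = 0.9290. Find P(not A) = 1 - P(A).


P(not A) = 1 - 0.9290 = 0.0710

P(not A) = 0.0710


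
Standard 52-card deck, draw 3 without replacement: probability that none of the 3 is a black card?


P(no black cards) = (26/52) × (25/51) × (24/50)
= 0.1176

P = 0.1176


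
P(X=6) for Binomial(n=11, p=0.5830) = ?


C(11,6) = 462
p^6 = 0.039266
(1-p)^5 = 0.012609
P = 462 * 0.039266 * 0.012609 = 0.2287

P(X=6) = 0.2287


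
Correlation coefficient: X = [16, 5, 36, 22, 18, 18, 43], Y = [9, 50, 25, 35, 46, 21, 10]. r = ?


Mean X = 22.5714, Mean Y = 28.0000
SD X = 11.902666, SD Y = 15.118579
Cov = -103.428571
r = -103.428571/(11.902666*15.118579) = -0.5748

r = -0.5748


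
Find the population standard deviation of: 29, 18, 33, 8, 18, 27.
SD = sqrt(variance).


Mean = 22.1667
Variance = 70.4722
SD = sqrt(70.4722) = 8.3948

SD = 8.3948


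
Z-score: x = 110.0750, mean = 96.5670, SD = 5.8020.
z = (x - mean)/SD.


z = (110.0750 - 96.5670)/5.8020
= 13.5080/5.8020
= 2.3282

z = 2.3282


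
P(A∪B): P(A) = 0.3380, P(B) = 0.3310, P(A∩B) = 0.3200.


P(A∪B) = 0.3380 + 0.3310 - 0.3200
= 0.6690 - 0.3200
= 0.3490

P(A∪B) = 0.3490


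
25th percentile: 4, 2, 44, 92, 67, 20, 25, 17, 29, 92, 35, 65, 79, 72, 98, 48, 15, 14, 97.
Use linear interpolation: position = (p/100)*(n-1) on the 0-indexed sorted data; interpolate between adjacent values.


Sorted: 2, 4, 14, 15, 17, 20, 25, 29, 35, 44, 48, 65, 67, 72, 79, 92, 92, 97, 98
n = 19
Index = 25/100 * 18 = 4.5000
Lower = data[4] = 17, Upper = data[5] = 20
P25 = 17 + 0.5000*(3) = 18.5000

P25 = 18.5000


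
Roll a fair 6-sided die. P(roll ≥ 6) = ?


Favorable outcomes (roll ≥ 6): 1
Total outcomes = 6
P = 1/6 = 0.1667

P = 0.1667


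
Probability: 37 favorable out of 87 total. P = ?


P = 37/87 = 0.4253

P = 0.4253


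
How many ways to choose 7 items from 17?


C(17,7) = 17!/(7! × 10!)
= 355687428096000/(5040 × 3628800)
= 19448

C(17,7) = 19448
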